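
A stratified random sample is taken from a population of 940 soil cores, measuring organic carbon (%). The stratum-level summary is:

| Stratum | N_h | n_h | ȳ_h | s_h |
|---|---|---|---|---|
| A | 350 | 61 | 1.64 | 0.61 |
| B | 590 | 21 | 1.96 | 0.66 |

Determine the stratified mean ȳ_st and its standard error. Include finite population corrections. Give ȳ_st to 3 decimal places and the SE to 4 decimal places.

ȳ_st = Σ W_h ȳ_h = (350·1.64 + 590·1.96)/940 = 1.84085
V̂(ȳ_st) = Σ W_h² (1 − n_h/N_h) s_h²/n_h, with W_h = N_h/N and N = 940:
  stratum A: (350/940)²·(1 − 61/350)·0.61²/61 = 0.000698297
  stratum B: (590/940)²·(1 − 21/590)·0.66²/21 = 0.00788092
V̂(ȳ_st) = 0.00857922
SE(ȳ_st) = √0.00857922 = 0.0926241

ȳ_st ≈ 1.841, SE ≈ 0.0926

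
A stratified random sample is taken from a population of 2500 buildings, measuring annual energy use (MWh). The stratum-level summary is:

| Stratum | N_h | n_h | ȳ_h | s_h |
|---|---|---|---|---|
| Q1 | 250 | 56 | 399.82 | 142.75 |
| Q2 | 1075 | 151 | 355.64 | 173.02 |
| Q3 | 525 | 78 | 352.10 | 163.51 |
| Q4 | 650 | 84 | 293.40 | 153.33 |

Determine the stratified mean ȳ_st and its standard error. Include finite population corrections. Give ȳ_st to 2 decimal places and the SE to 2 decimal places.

ȳ_st = Σ W_h ȳ_h = (250·399.82 + 1075·355.64 + 525·352.10 + 650·293.40)/2500 = 343.13220
V̂(ȳ_st) = Σ W_h² (1 − n_h/N_h) s_h²/n_h, with W_h = N_h/N and N = 2500:
  stratum Q1: (250/2500)²·(1 − 56/250)·142.75²/56 = 2.82375
  stratum Q2: (1075/2500)²·(1 − 151/1075)·173.02²/151 = 31.5077
  stratum Q3: (525/2500)²·(1 − 78/525)·163.51²/78 = 12.8701
  stratum Q4: (650/2500)²·(1 − 84/650)·153.33²/84 = 16.475
V̂(ȳ_st) = 63.6764
SE(ȳ_st) = √63.6764 = 7.97975

ȳ_st ≈ 343.13, SE ≈ 7.98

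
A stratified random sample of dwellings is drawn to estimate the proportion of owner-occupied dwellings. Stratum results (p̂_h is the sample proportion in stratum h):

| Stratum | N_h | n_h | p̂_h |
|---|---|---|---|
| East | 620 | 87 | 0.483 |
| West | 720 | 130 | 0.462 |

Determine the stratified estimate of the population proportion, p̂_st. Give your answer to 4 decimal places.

p̂_st ≈ 0.4717

N = 1340; stratum weights W_h = N_h/N.
p̂_st = Σ W_h p̂_h = (620·0.483 + 720·0.462)/1340 = 0.47172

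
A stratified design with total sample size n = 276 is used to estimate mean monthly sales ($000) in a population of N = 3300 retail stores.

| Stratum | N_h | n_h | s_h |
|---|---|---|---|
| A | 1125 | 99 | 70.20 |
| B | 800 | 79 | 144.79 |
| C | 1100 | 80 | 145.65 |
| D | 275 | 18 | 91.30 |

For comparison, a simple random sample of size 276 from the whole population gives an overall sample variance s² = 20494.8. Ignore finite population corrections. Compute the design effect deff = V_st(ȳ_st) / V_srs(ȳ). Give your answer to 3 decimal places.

deff ≈ 0.728

V̂(ȳ_st) = Σ W_h² s_h²/n_h, with W_h = N_h/N and N = 3300:
  stratum A: (1125/3300)²·70.20²/99 = 5.78517
  stratum B: (800/3300)²·144.79²/79 = 15.5956
  stratum C: (1100/3300)²·145.65²/80 = 29.4638
  stratum D: (275/3300)²·91.30²/18 = 3.21593
V_st = 54.0605
V_srs = s²/n = 20494.8/276 = 74.2565
deff = V_st / V_srs = 54.0605/74.2565 = 0.7280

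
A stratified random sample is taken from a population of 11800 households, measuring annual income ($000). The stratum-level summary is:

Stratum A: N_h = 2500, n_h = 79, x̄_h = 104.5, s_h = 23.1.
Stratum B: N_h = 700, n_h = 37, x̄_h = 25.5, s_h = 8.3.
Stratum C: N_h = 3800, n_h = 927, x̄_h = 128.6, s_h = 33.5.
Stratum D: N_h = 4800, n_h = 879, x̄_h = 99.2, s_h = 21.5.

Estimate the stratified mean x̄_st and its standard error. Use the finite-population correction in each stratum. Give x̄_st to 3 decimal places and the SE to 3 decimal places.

x̄_st = Σ W_h x̄_h = (2500·104.5 + 700·25.5 + 3800·128.6 + 4800·99.2)/11800 = 105.41864
V̂(x̄_st) = Σ W_h² (1 − n_h/N_h) s_h²/n_h, with W_h = N_h/N and N = 11800:
  stratum A: (2500/11800)²·(1 − 79/2500)·23.1²/79 = 0.293608
  stratum B: (700/11800)²·(1 − 37/700)·8.3²/37 = 0.00620586
  stratum C: (3800/11800)²·(1 − 927/3800)·33.5²/927 = 0.0949216
  stratum D: (4800/11800)²·(1 − 879/4800)·21.5²/879 = 0.0710824
V̂(x̄_st) = 0.465818
SE(x̄_st) = √0.465818 = 0.682508

x̄_st ≈ 105.419, SE ≈ 0.683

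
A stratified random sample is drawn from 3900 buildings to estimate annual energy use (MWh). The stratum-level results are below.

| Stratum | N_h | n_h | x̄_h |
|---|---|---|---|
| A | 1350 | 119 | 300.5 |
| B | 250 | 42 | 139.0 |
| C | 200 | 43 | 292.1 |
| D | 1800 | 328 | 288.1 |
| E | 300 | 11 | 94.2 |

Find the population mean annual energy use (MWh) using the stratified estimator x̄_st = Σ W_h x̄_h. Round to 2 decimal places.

N = Σ N_h = 3900. Stratum weights W_h = N_h/N.
x̄_st = (1350·300.5 + 250·139.0 + 200·292.1 + 1800·288.1 + 300·94.2) / 3900 = 268.1244

x̄_st ≈ 268.12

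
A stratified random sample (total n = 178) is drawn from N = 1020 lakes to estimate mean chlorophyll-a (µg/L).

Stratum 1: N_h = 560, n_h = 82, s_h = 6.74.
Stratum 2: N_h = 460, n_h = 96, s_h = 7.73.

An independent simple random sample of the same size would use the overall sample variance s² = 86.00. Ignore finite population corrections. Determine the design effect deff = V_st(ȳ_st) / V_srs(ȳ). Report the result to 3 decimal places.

deff ≈ 0.608

V̂(ȳ_st) = Σ W_h² s_h²/n_h, with W_h = N_h/N and N = 1020:
  stratum 1: (560/1020)²·6.74²/82 = 0.166987
  stratum 2: (460/1020)²·7.73²/96 = 0.126591
V_st = 0.293578
V_srs = s²/n = 86.00/178 = 0.483146
deff = V_st / V_srs = 0.293578/0.483146 = 0.6076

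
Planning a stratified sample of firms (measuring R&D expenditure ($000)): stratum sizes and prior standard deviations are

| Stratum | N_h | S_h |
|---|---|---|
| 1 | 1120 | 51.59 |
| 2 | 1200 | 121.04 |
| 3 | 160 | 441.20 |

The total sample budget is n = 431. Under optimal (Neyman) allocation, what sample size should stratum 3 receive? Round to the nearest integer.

111

Neyman allocation: n_h = n · N_h S_h / Σ N_i S_i, with n = 431.
  stratum 1: N_h·S_h = 1120·51.59 = 57780.80
  stratum 2: N_h·S_h = 1200·121.04 = 145248.00
  stratum 3: N_h·S_h = 160·441.20 = 70592.00
Σ N_h S_h = 273620.80
n for stratum 3 = 431·70592.00/273620.80 = 111.195 → 111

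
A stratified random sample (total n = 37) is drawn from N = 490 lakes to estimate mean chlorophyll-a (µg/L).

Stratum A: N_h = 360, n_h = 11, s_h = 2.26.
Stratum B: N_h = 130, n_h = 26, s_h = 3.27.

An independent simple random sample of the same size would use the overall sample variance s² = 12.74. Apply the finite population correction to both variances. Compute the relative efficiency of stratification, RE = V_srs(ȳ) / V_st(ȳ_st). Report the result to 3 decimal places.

V̂(ȳ_st) = Σ W_h² (1 − n_h/N_h) s_h²/n_h, with W_h = N_h/N and N = 490:
  stratum A: (360/490)²·(1 − 11/360)·2.26²/11 = 0.242974
  stratum B: (130/490)²·(1 − 26/130)·3.27²/26 = 0.0231583
V_st = 0.266132
V_srs = (1 − 37/490)·12.74/37 = 0.318324
Relative efficiency = V_srs / V_st = 0.318324/0.266132 = 1.1961

RE ≈ 1.196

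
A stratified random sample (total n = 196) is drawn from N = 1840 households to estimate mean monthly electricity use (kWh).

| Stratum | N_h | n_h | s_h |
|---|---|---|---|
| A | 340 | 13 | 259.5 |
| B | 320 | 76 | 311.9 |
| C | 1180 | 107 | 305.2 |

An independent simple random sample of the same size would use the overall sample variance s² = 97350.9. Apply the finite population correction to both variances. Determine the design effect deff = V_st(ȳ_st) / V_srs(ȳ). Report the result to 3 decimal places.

deff ≈ 1.183

V̂(ȳ_st) = Σ W_h² (1 − n_h/N_h) s_h²/n_h, with W_h = N_h/N and N = 1840:
  stratum A: (340/1840)²·(1 − 13/340)·259.5²/13 = 170.107
  stratum B: (320/1840)²·(1 − 76/320)·311.9²/76 = 29.5203
  stratum C: (1180/1840)²·(1 − 107/1180)·305.2²/107 = 325.56
V_st = 525.188
V_srs = (1 − 196/1840)·97350.9/196 = 443.78
deff = V_st / V_srs = 525.188/443.78 = 1.1834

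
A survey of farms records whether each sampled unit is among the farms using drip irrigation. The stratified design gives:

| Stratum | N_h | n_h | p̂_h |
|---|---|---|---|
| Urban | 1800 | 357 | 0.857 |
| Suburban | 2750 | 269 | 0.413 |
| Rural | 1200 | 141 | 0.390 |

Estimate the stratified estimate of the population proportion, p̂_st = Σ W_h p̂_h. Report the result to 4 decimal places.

p̂_st ≈ 0.5472

N = 5750; stratum weights W_h = N_h/N.
p̂_st = Σ W_h p̂_h = (1800·0.857 + 2750·0.413 + 1200·0.390)/5750 = 0.54719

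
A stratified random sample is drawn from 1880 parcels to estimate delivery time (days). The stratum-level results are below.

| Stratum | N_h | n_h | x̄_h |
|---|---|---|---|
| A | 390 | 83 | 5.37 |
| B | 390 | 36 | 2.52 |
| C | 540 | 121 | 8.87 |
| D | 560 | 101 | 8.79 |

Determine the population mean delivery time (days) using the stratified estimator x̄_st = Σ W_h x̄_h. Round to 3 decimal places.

N = Σ N_h = 1880. Stratum weights W_h = N_h/N.
x̄_st = (390·5.37 + 390·2.52 + 540·8.87 + 560·8.79) / 1880 = 6.80282

x̄_st ≈ 6.803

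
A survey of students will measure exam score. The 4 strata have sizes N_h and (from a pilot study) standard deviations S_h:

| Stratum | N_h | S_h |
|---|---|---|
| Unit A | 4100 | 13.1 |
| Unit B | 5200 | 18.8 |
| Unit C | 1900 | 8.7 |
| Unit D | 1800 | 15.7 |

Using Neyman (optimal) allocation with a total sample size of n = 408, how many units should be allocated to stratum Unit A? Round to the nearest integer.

112

Neyman allocation: n_h = n · N_h S_h / Σ N_i S_i, with n = 408.
  stratum Unit A: N_h·S_h = 4100·13.1 = 53710.00
  stratum Unit B: N_h·S_h = 5200·18.8 = 97760.00
  stratum Unit C: N_h·S_h = 1900·8.7 = 16530.00
  stratum Unit D: N_h·S_h = 1800·15.7 = 28260.00
Σ N_h S_h = 196260.00
n for stratum Unit A = 408·53710.00/196260.00 = 111.656 → 112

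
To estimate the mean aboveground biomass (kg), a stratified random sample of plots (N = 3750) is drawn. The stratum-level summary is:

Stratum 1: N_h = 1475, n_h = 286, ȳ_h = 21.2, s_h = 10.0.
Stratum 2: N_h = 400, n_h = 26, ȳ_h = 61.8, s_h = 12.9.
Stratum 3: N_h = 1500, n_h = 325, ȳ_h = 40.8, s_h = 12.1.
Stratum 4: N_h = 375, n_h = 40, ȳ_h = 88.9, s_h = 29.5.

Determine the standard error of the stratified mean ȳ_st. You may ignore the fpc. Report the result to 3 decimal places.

SE(ȳ_st) ≈ 0.645

V̂(ȳ_st) = Σ W_h² s_h²/n_h, with W_h = N_h/N and N = 3750:
  stratum 1: (1475/3750)²·10.0²/286 = 0.0540948
  stratum 2: (400/3750)²·12.9²/26 = 0.0728222
  stratum 3: (1500/3750)²·12.1²/325 = 0.0720788
  stratum 4: (375/3750)²·29.5²/40 = 0.217563
V̂(ȳ_st) = 0.416558
SE(ȳ_st) = √0.416558 = 0.645413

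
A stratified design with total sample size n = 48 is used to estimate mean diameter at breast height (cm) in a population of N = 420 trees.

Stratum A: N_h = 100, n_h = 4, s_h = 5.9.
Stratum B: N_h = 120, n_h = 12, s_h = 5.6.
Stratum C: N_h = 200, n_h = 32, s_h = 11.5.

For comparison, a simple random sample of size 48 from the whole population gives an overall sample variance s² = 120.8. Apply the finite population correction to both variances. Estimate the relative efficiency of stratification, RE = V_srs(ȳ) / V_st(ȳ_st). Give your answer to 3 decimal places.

V̂(ȳ_st) = Σ W_h² (1 − n_h/N_h) s_h²/n_h, with W_h = N_h/N and N = 420:
  stratum A: (100/420)²·(1 − 4/100)·5.9²/4 = 0.473605
  stratum B: (120/420)²·(1 − 12/120)·5.6²/12 = 0.192
  stratum C: (200/420)²·(1 − 32/200)·11.5²/32 = 0.787202
V_st = 1.45281
V_srs = (1 − 48/420)·120.8/48 = 2.22905
Relative efficiency = V_srs / V_st = 2.22905/1.45281 = 1.5343

RE ≈ 1.534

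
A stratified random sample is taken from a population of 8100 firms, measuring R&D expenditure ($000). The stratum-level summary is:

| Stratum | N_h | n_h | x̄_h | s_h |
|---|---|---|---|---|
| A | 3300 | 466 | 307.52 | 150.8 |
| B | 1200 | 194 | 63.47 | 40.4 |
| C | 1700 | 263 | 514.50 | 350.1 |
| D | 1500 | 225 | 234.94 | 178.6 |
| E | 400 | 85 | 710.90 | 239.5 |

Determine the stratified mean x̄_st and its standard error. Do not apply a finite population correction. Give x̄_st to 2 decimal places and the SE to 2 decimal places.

x̄_st ≈ 321.28, SE ≈ 5.94

x̄_st = Σ W_h x̄_h = (3300·307.52 + 1200·63.47 + 1700·514.50 + 1500·234.94 + 400·710.90)/8100 = 321.28395
V̂(x̄_st) = Σ W_h² s_h²/n_h, with W_h = N_h/N and N = 8100:
  stratum A: (3300/8100)²·150.8²/466 = 8.09981
  stratum B: (1200/8100)²·40.4²/194 = 0.184652
  stratum C: (1700/8100)²·350.1²/263 = 20.5285
  stratum D: (1500/8100)²·178.6²/225 = 4.86175
  stratum E: (400/8100)²·239.5²/85 = 1.64567
V̂(x̄_st) = 35.3203
SE(x̄_st) = √35.3203 = 5.94309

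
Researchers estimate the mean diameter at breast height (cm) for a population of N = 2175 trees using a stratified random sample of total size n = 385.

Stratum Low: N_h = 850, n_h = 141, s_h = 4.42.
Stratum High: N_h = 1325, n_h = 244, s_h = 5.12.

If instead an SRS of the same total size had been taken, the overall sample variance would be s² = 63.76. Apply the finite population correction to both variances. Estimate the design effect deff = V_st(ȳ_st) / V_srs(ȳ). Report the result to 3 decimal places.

deff ≈ 0.368

V̂(ȳ_st) = Σ W_h² (1 − n_h/N_h) s_h²/n_h, with W_h = N_h/N and N = 2175:
  stratum Low: (850/2175)²·(1 − 141/850)·4.42²/141 = 0.0176511
  stratum High: (1325/2175)²·(1 − 244/1325)·5.12²/244 = 0.0325292
V_st = 0.0501803
V_srs = (1 − 385/2175)·63.76/385 = 0.136295
deff = V_st / V_srs = 0.0501803/0.136295 = 0.3682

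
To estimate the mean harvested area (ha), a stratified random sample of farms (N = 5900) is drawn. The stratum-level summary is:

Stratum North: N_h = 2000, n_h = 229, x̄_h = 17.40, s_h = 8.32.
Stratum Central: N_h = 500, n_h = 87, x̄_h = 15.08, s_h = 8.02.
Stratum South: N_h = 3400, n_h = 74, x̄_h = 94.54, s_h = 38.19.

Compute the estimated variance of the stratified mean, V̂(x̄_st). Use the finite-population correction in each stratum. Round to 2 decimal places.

V̂(x̄_st) ≈ 6.44

V̂(x̄_st) = Σ W_h² (1 − n_h/N_h) s_h²/n_h, with W_h = N_h/N and N = 5900:
  stratum North: (2000/5900)²·(1 − 229/2000)·8.32²/229 = 0.0307578
  stratum Central: (500/5900)²·(1 − 87/500)·8.02²/87 = 0.00438577
  stratum South: (3400/5900)²·(1 − 74/3400)·38.19²/74 = 6.40272
V̂(x̄_st) = 6.43787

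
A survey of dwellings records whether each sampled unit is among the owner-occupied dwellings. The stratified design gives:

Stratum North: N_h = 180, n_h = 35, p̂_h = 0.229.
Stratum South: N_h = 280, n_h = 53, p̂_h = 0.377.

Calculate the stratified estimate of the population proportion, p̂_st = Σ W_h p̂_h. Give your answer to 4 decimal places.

p̂_st ≈ 0.3191

N = 460; stratum weights W_h = N_h/N.
p̂_st = Σ W_h p̂_h = (180·0.229 + 280·0.377)/460 = 0.31909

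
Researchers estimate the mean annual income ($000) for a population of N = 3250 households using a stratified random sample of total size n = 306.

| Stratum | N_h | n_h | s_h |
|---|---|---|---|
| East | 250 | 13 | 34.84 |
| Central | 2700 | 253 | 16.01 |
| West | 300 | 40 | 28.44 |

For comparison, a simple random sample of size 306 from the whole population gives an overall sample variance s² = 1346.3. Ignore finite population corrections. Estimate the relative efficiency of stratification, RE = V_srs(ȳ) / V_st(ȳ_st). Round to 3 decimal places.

RE ≈ 3.090

V̂(ȳ_st) = Σ W_h² s_h²/n_h, with W_h = N_h/N and N = 3250:
  stratum East: (250/3250)²·34.84²/13 = 0.552492
  stratum Central: (2700/3250)²·16.01²/253 = 0.699235
  stratum West: (300/3250)²·28.44²/40 = 0.172296
V_st = 1.42402
V_srs = s²/n = 1346.3/306 = 4.39967
Relative efficiency = V_srs / V_st = 4.39967/1.42402 = 3.0896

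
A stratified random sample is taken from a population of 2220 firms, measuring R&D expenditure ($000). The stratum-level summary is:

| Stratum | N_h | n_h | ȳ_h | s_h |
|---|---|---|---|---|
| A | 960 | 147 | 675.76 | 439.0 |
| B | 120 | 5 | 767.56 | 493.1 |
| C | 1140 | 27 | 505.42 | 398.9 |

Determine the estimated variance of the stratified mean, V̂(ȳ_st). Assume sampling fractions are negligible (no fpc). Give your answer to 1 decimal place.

V̂(ȳ_st) ≈ 1941.3

V̂(ȳ_st) = Σ W_h² s_h²/n_h, with W_h = N_h/N and N = 2220:
  stratum A: (960/2220)²·439.0²/147 = 245.159
  stratum B: (120/2220)²·493.1²/5 = 142.088
  stratum C: (1140/2220)²·398.9²/27 = 1554.06
V̂(ȳ_st) = 1941.31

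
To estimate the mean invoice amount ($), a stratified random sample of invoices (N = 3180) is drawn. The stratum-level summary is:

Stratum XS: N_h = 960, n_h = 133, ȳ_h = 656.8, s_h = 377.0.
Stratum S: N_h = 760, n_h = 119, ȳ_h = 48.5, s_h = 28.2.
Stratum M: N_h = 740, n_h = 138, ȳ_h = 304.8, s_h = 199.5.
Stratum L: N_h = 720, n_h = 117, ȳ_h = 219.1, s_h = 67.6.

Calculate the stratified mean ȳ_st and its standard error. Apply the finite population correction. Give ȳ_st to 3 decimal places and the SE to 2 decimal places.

ȳ_st = Σ W_h ȳ_h = (960·656.8 + 760·48.5 + 740·304.8 + 720·219.1)/3180 = 330.40629
V̂(ȳ_st) = Σ W_h² (1 − n_h/N_h) s_h²/n_h, with W_h = N_h/N and N = 3180:
  stratum XS: (960/3180)²·(1 − 133/960)·377.0²/133 = 83.8984
  stratum S: (760/3180)²·(1 − 119/760)·28.2²/119 = 0.321935
  stratum M: (740/3180)²·(1 − 138/740)·199.5²/138 = 12.7052
  stratum L: (720/3180)²·(1 − 117/720)·67.6²/117 = 1.67688
V̂(ȳ_st) = 98.6024
SE(ȳ_st) = √98.6024 = 9.92987

ȳ_st ≈ 330.406, SE ≈ 9.93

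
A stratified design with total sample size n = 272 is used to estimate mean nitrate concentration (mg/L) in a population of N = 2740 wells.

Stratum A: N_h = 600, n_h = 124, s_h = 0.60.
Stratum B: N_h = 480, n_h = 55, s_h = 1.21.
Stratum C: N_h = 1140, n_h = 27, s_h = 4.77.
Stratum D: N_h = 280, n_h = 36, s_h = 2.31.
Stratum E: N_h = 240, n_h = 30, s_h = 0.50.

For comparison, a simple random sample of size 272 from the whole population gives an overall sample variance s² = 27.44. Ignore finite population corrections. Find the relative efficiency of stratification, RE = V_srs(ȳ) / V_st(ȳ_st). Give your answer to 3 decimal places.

RE ≈ 0.680

V̂(ȳ_st) = Σ W_h² s_h²/n_h, with W_h = N_h/N and N = 2740:
  stratum A: (600/2740)²·0.60²/124 = 0.000139214
  stratum B: (480/2740)²·1.21²/55 = 0.000816939
  stratum C: (1140/2740)²·4.77²/27 = 0.145875
  stratum D: (280/2740)²·2.31²/36 = 0.00154788
  stratum E: (240/2740)²·0.50²/30 = 6.39352e-05
V_st = 0.148443
V_srs = s²/n = 27.44/272 = 0.100882
Relative efficiency = V_srs / V_st = 0.100882/0.148443 = 0.6796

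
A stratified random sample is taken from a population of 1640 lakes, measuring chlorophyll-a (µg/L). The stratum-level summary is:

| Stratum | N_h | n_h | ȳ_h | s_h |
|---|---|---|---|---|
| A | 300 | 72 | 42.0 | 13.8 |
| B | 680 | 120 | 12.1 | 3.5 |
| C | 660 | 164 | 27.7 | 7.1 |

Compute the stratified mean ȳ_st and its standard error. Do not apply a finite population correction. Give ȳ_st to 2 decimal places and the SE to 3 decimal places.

ȳ_st = Σ W_h ȳ_h = (300·42.0 + 680·12.1 + 660·27.7)/1640 = 23.84756
V̂(ȳ_st) = Σ W_h² s_h²/n_h, with W_h = N_h/N and N = 1640:
  stratum A: (300/1640)²·13.8²/72 = 0.0885076
  stratum B: (680/1640)²·3.5²/120 = 0.0175503
  stratum C: (660/1640)²·7.1²/164 = 0.0497821
V̂(ȳ_st) = 0.15584
SE(ȳ_st) = √0.15584 = 0.394766

ȳ_st ≈ 23.85, SE ≈ 0.395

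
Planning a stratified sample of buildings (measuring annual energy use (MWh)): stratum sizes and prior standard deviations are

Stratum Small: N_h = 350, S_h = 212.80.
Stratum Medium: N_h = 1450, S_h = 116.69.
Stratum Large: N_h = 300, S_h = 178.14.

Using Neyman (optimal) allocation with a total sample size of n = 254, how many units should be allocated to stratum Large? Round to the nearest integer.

Neyman allocation: n_h = n · N_h S_h / Σ N_i S_i, with n = 254.
  stratum Small: N_h·S_h = 350·212.80 = 74480.00
  stratum Medium: N_h·S_h = 1450·116.69 = 169200.50
  stratum Large: N_h·S_h = 300·178.14 = 53442.00
Σ N_h S_h = 297122.50
n for stratum Large = 254·53442.00/297122.50 = 45.686 → 46

46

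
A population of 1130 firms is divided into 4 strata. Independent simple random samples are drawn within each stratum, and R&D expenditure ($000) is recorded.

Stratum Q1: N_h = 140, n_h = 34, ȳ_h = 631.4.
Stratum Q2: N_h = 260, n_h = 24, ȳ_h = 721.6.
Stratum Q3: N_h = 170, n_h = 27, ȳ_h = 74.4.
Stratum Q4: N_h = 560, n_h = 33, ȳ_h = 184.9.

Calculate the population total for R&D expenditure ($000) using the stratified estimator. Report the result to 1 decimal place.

τ̂_st ≈ 392204.0

τ̂_st = Σ N_h ȳ_h = 140·631.4 + 260·721.6 + 170·74.4 + 560·184.9 = 392204.0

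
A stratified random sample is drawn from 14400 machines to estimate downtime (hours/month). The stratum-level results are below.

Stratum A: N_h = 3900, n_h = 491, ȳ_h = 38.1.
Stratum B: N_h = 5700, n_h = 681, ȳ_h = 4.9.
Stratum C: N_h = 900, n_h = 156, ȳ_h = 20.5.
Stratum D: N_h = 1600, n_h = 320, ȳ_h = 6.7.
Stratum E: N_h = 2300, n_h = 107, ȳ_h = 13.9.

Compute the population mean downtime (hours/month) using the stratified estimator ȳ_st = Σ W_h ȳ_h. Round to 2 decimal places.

ȳ_st ≈ 16.50

N = Σ N_h = 14400. Stratum weights W_h = N_h/N.
ȳ_st = (3900·38.1 + 5700·4.9 + 900·20.5 + 1600·6.7 + 2300·13.9) / 14400 = 16.5042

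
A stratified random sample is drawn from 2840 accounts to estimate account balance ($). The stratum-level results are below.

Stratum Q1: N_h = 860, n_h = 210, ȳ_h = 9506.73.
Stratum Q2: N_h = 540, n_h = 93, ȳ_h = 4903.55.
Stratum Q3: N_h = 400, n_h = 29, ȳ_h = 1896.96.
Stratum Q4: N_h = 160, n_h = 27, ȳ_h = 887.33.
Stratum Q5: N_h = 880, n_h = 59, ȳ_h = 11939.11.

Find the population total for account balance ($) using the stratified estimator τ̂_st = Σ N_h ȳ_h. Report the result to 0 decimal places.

τ̂_st = Σ N_h ȳ_h = 860·9506.73 + 540·4903.55 + 400·1896.96 + 160·887.33 + 880·11939.11 = 22230878

τ̂_st ≈ 22230878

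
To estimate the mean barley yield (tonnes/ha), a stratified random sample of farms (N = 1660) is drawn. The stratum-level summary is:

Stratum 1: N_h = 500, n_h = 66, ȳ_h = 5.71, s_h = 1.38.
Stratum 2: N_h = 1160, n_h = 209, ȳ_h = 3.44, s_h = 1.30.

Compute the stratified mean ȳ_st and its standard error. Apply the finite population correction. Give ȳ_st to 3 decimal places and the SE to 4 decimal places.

ȳ_st ≈ 4.124, SE ≈ 0.0742

ȳ_st = Σ W_h ȳ_h = (500·5.71 + 1160·3.44)/1660 = 4.12373
V̂(ȳ_st) = Σ W_h² (1 − n_h/N_h) s_h²/n_h, with W_h = N_h/N and N = 1660:
  stratum 1: (500/1660)²·(1 − 66/500)·1.38²/66 = 0.00227226
  stratum 2: (1160/1660)²·(1 − 209/1160)·1.30²/209 = 0.00323715
V̂(ȳ_st) = 0.00550941
SE(ȳ_st) = √0.00550941 = 0.0742254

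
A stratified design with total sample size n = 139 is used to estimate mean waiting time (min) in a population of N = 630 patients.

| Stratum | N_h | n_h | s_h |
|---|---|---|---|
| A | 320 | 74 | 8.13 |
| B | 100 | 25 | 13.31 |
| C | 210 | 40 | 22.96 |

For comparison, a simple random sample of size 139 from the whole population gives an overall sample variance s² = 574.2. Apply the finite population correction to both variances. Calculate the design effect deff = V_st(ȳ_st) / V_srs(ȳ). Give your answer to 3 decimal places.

V̂(ȳ_st) = Σ W_h² (1 − n_h/N_h) s_h²/n_h, with W_h = N_h/N and N = 630:
  stratum A: (320/630)²·(1 − 74/320)·8.13²/74 = 0.177155
  stratum B: (100/630)²·(1 − 25/100)·13.31²/25 = 0.133905
  stratum C: (210/630)²·(1 − 40/210)·22.96²/40 = 1.18542
V_st = 1.49648
V_srs = (1 − 139/630)·574.2/139 = 3.21951
deff = V_st / V_srs = 1.49648/3.21951 = 0.4648

deff ≈ 0.465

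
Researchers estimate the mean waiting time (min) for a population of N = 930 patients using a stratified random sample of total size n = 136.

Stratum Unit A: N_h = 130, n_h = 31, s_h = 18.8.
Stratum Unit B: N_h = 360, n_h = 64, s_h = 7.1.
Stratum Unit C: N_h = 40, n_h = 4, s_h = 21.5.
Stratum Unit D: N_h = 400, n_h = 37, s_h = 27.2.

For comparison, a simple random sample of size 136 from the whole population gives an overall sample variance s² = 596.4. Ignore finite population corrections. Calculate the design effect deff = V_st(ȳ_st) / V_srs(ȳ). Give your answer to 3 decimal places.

deff ≈ 0.970

V̂(ȳ_st) = Σ W_h² s_h²/n_h, with W_h = N_h/N and N = 930:
  stratum Unit A: (130/930)²·18.8²/31 = 0.222779
  stratum Unit B: (360/930)²·7.1²/64 = 0.118025
  stratum Unit C: (40/930)²·21.5²/4 = 0.213782
  stratum Unit D: (400/930)²·27.2²/37 = 3.69905
V_st = 4.25364
V_srs = s²/n = 596.4/136 = 4.38529
deff = V_st / V_srs = 4.25364/4.38529 = 0.9700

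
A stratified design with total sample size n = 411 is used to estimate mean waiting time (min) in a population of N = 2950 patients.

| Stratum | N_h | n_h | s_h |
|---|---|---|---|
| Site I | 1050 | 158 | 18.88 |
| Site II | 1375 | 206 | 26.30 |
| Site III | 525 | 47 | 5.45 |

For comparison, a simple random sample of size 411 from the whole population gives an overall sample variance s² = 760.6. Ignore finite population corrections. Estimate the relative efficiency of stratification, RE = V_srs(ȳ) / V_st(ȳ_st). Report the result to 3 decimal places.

RE ≈ 1.788

V̂(ȳ_st) = Σ W_h² s_h²/n_h, with W_h = N_h/N and N = 2950:
  stratum Site I: (1050/2950)²·18.88²/158 = 0.285813
  stratum Site II: (1375/2950)²·26.30²/206 = 0.729467
  stratum Site III: (525/2950)²·5.45²/47 = 0.0200157
V_st = 1.0353
V_srs = s²/n = 760.6/411 = 1.85061
Relative efficiency = V_srs / V_st = 1.85061/1.0353 = 1.7875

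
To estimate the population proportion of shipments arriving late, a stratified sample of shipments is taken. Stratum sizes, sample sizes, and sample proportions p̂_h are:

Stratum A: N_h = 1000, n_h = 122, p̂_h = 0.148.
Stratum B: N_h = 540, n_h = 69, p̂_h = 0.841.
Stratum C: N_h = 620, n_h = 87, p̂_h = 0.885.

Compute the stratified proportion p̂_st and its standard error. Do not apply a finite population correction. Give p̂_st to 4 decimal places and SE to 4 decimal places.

N = 2160; stratum weights W_h = N_h/N.
p̂_st = Σ W_h p̂_h = (1000·0.148 + 540·0.841 + 620·0.885)/2160 = 0.53280
V̂(p̂_st) = Σ W_h² p̂_h(1−p̂_h)/(n_h−1):
  stratum A: (1000/2160)²·0.148·0.852/121 = 0.000223362
  stratum B: (540/2160)²·0.841·0.159/68 = 0.000122903
  stratum C: (620/2160)²·0.885·0.115/86 = 9.75031e-05
V̂(p̂_st) = 0.000443768; SE = √V̂ = 0.0210658

p̂_st ≈ 0.5328, SE ≈ 0.0211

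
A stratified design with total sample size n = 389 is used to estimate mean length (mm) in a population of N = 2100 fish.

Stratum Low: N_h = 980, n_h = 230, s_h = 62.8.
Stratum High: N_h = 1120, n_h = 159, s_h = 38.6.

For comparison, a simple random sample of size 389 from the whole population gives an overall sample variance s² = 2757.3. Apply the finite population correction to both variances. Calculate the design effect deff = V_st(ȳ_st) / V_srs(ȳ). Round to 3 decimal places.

V̂(ȳ_st) = Σ W_h² (1 − n_h/N_h) s_h²/n_h, with W_h = N_h/N and N = 2100:
  stratum Low: (980/2100)²·(1 − 230/980)·62.8²/230 = 2.85786
  stratum High: (1120/2100)²·(1 − 159/1120)·38.6²/159 = 2.28707
V_st = 5.14493
V_srs = (1 − 389/2100)·2757.3/389 = 5.77517
deff = V_st / V_srs = 5.14493/5.77517 = 0.8909

deff ≈ 0.891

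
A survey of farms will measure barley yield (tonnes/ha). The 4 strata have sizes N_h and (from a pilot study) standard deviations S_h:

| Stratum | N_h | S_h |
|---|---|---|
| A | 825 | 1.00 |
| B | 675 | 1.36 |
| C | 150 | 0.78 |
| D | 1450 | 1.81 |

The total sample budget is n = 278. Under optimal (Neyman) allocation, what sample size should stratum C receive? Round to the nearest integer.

Neyman allocation: n_h = n · N_h S_h / Σ N_i S_i, with n = 278.
  stratum A: N_h·S_h = 825·1.00 = 825.00
  stratum B: N_h·S_h = 675·1.36 = 918.00
  stratum C: N_h·S_h = 150·0.78 = 117.00
  stratum D: N_h·S_h = 1450·1.81 = 2624.50
Σ N_h S_h = 4484.50
n for stratum C = 278·117.00/4484.50 = 7.253 → 7

7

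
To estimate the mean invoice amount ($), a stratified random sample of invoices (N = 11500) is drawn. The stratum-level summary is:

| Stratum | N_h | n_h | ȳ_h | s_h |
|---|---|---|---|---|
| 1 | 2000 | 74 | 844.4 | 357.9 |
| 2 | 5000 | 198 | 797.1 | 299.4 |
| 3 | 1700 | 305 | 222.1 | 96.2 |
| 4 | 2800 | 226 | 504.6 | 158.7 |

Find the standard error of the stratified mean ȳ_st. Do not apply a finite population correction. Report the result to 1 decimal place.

V̂(ȳ_st) = Σ W_h² s_h²/n_h, with W_h = N_h/N and N = 11500:
  stratum 1: (2000/11500)²·357.9²/74 = 52.3547
  stratum 2: (5000/11500)²·299.4²/198 = 85.5821
  stratum 3: (1700/11500)²·96.2²/305 = 0.663059
  stratum 4: (2800/11500)²·158.7²/226 = 6.60641
V̂(ȳ_st) = 145.206
SE(ȳ_st) = √145.206 = 12.0502

SE(ȳ_st) ≈ 12.1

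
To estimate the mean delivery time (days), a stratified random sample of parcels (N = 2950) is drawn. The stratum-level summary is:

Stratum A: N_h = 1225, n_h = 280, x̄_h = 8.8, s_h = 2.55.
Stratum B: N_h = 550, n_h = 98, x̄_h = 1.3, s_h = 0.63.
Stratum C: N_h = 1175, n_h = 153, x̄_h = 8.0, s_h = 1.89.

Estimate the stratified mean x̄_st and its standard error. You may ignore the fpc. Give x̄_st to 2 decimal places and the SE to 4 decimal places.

x̄_st = Σ W_h x̄_h = (1225·8.8 + 550·1.3 + 1175·8.0)/2950 = 7.08305
V̂(x̄_st) = Σ W_h² s_h²/n_h, with W_h = N_h/N and N = 2950:
  stratum A: (1225/2950)²·2.55²/280 = 0.00400452
  stratum B: (550/2950)²·0.63²/98 = 0.000140779
  stratum C: (1175/2950)²·1.89²/153 = 0.00370394
V̂(x̄_st) = 0.00784924
SE(x̄_st) = √0.00784924 = 0.0885959

x̄_st ≈ 7.08, SE ≈ 0.0886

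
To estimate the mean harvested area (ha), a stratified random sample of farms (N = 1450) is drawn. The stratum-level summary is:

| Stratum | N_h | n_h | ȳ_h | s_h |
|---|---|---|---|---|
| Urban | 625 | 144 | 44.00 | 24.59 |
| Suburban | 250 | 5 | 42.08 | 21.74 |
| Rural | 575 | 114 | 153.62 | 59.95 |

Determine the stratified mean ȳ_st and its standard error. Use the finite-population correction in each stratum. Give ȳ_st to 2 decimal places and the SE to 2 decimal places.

ȳ_st ≈ 87.14, SE ≈ 2.71

ȳ_st = Σ W_h ȳ_h = (625·44.00 + 250·42.08 + 575·153.62)/1450 = 87.13897
V̂(ȳ_st) = Σ W_h² (1 − n_h/N_h) s_h²/n_h, with W_h = N_h/N and N = 1450:
  stratum Urban: (625/1450)²·(1 − 144/625)·24.59²/144 = 0.600404
  stratum Suburban: (250/1450)²·(1 − 5/250)·21.74²/5 = 2.75372
  stratum Rural: (575/1450)²·(1 − 114/575)·59.95²/114 = 3.97472
V̂(ȳ_st) = 7.32884
SE(ȳ_st) = √7.32884 = 2.70718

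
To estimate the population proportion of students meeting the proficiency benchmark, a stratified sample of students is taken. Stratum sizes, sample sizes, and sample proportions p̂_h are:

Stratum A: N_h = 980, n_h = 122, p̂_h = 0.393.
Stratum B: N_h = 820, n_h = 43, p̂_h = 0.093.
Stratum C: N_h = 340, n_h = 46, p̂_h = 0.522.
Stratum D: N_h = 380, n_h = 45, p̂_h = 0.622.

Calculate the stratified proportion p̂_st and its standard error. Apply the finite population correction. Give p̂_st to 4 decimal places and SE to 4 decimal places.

N = 2520; stratum weights W_h = N_h/N.
p̂_st = Σ W_h p̂_h = (980·0.393 + 820·0.093 + 340·0.522 + 380·0.622)/2520 = 0.34732
V̂(p̂_st) = Σ W_h² (1 − n_h/N_h) p̂_h(1−p̂_h)/(n_h−1):
  stratum A: (980/2520)²·(1 − 122/980)·0.393·0.607/121 = 0.000261041
  stratum B: (820/2520)²·(1 − 43/820)·0.093·0.907/42 = 0.0002015
  stratum C: (340/2520)²·(1 − 46/340)·0.522·0.478/45 = 8.72793e-05
  stratum D: (380/2520)²·(1 − 45/380)·0.622·0.378/44 = 0.000107117
V̂(p̂_st) = 0.000656936; SE = √V̂ = 0.0256308

p̂_st ≈ 0.3473, SE ≈ 0.0256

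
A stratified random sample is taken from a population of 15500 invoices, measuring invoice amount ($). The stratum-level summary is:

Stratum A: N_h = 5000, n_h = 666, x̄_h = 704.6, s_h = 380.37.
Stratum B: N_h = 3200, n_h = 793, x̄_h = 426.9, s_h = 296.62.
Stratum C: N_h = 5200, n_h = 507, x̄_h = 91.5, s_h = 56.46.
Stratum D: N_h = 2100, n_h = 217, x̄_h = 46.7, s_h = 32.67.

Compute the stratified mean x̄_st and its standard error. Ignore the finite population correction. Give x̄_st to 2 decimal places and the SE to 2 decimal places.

x̄_st ≈ 352.45, SE ≈ 5.30

x̄_st = Σ W_h x̄_h = (5000·704.6 + 3200·426.9 + 5200·91.5 + 2100·46.7)/15500 = 352.44839
V̂(x̄_st) = Σ W_h² s_h²/n_h, with W_h = N_h/N and N = 15500:
  stratum A: (5000/15500)²·380.37²/666 = 22.6055
  stratum B: (3200/15500)²·296.62²/793 = 4.72894
  stratum C: (5200/15500)²·56.46²/507 = 0.707648
  stratum D: (2100/15500)²·32.67²/217 = 0.0902846
V̂(x̄_st) = 28.1324
SE(x̄_st) = √28.1324 = 5.304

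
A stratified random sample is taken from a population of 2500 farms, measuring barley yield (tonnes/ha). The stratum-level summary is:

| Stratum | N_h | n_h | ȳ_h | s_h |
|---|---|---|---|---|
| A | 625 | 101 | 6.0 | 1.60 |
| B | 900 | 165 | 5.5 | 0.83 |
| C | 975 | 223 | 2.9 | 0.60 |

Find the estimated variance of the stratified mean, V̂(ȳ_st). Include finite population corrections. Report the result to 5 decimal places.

V̂(ȳ_st) ≈ 0.00196

V̂(ȳ_st) = Σ W_h² (1 − n_h/N_h) s_h²/n_h, with W_h = N_h/N and N = 2500:
  stratum A: (625/2500)²·(1 − 101/625)·1.60²/101 = 0.00132816
  stratum B: (900/2500)²·(1 − 165/900)·0.83²/165 = 0.000441898
  stratum C: (975/2500)²·(1 − 223/975)·0.60²/223 = 0.000189383
V̂(ȳ_st) = 0.00195944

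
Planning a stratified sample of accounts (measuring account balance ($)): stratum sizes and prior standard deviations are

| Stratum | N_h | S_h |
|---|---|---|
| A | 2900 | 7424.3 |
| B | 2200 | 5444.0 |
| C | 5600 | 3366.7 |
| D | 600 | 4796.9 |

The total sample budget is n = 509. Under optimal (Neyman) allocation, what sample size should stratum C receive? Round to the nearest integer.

174

Neyman allocation: n_h = n · N_h S_h / Σ N_i S_i, with n = 509.
  stratum A: N_h·S_h = 2900·7424.3 = 21530470.00
  stratum B: N_h·S_h = 2200·5444.0 = 11976800.00
  stratum C: N_h·S_h = 5600·3366.7 = 18853520.00
  stratum D: N_h·S_h = 600·4796.9 = 2878140.00
Σ N_h S_h = 55238930.00
n for stratum C = 509·18853520.00/55238930.00 = 173.726 → 174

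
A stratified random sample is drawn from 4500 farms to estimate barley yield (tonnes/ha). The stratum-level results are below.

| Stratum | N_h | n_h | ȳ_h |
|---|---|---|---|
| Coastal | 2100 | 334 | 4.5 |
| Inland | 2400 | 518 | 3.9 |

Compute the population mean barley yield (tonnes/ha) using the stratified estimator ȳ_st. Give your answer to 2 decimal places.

N = Σ N_h = 4500. Stratum weights W_h = N_h/N.
ȳ_st = (2100·4.5 + 2400·3.9) / 4500 = 4.1800

ȳ_st ≈ 4.18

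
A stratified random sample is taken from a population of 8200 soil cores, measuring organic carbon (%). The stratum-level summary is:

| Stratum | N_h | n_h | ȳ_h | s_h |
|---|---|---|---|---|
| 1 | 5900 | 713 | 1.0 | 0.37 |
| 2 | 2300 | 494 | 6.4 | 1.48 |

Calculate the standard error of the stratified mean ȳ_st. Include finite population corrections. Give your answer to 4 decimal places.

V̂(ȳ_st) = Σ W_h² (1 − n_h/N_h) s_h²/n_h, with W_h = N_h/N and N = 8200:
  stratum 1: (5900/8200)²·(1 − 713/5900)·0.37²/713 = 8.73885e-05
  stratum 2: (2300/8200)²·(1 − 494/2300)·1.48²/494 = 0.000273914
V̂(ȳ_st) = 0.000361303
SE(ȳ_st) = √0.000361303 = 0.019008

SE(ȳ_st) ≈ 0.0190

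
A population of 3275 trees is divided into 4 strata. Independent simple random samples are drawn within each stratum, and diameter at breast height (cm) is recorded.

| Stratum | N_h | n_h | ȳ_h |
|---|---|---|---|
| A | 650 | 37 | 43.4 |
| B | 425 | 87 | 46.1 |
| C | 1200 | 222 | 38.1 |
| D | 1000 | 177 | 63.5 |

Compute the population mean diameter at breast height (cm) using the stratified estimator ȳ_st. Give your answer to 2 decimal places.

ȳ_st ≈ 47.95

N = Σ N_h = 3275. Stratum weights W_h = N_h/N.
ȳ_st = (650·43.4 + 425·46.1 + 1200·38.1 + 1000·63.5) / 3275 = 47.9458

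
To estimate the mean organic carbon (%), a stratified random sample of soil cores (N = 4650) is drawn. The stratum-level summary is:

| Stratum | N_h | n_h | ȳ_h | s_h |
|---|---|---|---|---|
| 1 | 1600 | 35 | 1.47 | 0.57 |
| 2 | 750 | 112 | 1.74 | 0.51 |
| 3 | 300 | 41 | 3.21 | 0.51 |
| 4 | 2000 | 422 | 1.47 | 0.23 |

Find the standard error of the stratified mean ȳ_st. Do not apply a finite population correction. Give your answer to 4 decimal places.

SE(ȳ_st) ≈ 0.0348

V̂(ȳ_st) = Σ W_h² s_h²/n_h, with W_h = N_h/N and N = 4650:
  stratum 1: (1600/4650)²·0.57²/35 = 0.00109905
  stratum 2: (750/4650)²·0.51²/112 = 6.04142e-05
  stratum 3: (300/4650)²·0.51²/41 = 2.64054e-05
  stratum 4: (2000/4650)²·0.23²/422 = 2.31898e-05
V̂(ȳ_st) = 0.00120906
SE(ȳ_st) = √0.00120906 = 0.0347715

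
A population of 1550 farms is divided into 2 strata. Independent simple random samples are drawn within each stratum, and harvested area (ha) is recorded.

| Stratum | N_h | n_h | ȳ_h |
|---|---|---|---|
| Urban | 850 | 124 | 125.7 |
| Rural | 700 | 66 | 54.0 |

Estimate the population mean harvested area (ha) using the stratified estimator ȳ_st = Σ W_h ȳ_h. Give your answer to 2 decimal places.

ȳ_st ≈ 93.32

N = Σ N_h = 1550. Stratum weights W_h = N_h/N.
ȳ_st = (850·125.7 + 700·54.0) / 1550 = 93.3194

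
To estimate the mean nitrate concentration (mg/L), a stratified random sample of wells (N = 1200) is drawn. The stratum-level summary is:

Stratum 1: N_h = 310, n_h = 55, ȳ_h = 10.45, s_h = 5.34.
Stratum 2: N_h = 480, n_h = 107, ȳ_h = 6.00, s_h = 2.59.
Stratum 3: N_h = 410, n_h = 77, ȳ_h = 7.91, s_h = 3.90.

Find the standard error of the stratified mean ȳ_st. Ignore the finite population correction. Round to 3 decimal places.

V̂(ȳ_st) = Σ W_h² s_h²/n_h, with W_h = N_h/N and N = 1200:
  stratum 1: (310/1200)²·5.34²/55 = 0.0346004
  stratum 2: (480/1200)²·2.59²/107 = 0.0100308
  stratum 3: (410/1200)²·3.90²/77 = 0.0230592
V̂(ȳ_st) = 0.0676903
SE(ȳ_st) = √0.0676903 = 0.260174

SE(ȳ_st) ≈ 0.260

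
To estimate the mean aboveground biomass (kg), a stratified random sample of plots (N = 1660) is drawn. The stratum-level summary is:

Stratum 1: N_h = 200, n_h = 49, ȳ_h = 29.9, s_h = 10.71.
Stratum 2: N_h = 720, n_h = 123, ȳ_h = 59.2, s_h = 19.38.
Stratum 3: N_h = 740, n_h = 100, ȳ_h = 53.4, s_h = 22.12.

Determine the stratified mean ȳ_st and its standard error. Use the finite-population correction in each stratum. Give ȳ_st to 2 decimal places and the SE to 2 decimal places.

ȳ_st ≈ 53.08, SE ≈ 1.16

ȳ_st = Σ W_h ȳ_h = (200·29.9 + 720·59.2 + 740·53.4)/1660 = 53.08434
V̂(ȳ_st) = Σ W_h² (1 − n_h/N_h) s_h²/n_h, with W_h = N_h/N and N = 1660:
  stratum 1: (200/1660)²·(1 − 49/200)·10.71²/49 = 0.0256551
  stratum 2: (720/1660)²·(1 − 123/720)·19.38²/123 = 0.476314
  stratum 3: (740/1660)²·(1 − 100/740)·22.12²/100 = 0.840941
V̂(ȳ_st) = 1.34291
SE(ȳ_st) = √1.34291 = 1.15884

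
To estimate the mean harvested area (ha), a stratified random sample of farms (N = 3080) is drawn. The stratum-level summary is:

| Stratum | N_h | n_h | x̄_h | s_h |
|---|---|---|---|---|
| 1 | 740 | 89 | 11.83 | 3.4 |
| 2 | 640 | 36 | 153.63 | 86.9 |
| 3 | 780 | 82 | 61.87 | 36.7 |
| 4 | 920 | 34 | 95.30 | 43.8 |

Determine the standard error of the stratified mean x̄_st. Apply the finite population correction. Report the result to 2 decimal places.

V̂(x̄_st) = Σ W_h² (1 − n_h/N_h) s_h²/n_h, with W_h = N_h/N and N = 3080:
  stratum 1: (740/3080)²·(1 − 89/740)·3.4²/89 = 0.00659598
  stratum 2: (640/3080)²·(1 − 36/640)·86.9²/36 = 8.54776
  stratum 3: (780/3080)²·(1 − 82/780)·36.7²/82 = 0.942686
  stratum 4: (920/3080)²·(1 − 34/920)·43.8²/34 = 4.8483
V̂(x̄_st) = 14.3453
SE(x̄_st) = √14.3453 = 3.78752

SE(x̄_st) ≈ 3.79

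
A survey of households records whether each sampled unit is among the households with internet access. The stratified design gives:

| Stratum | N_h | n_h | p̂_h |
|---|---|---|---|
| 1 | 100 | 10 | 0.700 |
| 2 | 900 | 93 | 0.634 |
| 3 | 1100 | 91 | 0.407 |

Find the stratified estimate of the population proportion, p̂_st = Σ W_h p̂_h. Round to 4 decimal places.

N = 2100; stratum weights W_h = N_h/N.
p̂_st = Σ W_h p̂_h = (100·0.700 + 900·0.634 + 1100·0.407)/2100 = 0.51824

p̂_st ≈ 0.5182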